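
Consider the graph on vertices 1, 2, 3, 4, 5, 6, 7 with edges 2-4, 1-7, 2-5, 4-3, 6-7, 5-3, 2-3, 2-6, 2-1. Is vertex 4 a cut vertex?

No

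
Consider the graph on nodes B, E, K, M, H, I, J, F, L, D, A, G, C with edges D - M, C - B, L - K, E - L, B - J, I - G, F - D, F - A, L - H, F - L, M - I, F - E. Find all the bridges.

A-F, B-C, B-J, D-F, D-M, G-I, H-L, I-M, K-L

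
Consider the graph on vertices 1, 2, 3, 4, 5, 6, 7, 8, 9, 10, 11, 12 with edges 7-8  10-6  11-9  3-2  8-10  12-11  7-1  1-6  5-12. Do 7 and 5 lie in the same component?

No

The component containing 7 is {1, 6, 7, 8, 10}, and 5 is not in it.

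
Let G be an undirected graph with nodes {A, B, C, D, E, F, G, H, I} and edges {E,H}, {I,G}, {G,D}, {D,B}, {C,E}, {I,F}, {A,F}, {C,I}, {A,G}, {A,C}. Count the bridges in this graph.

4

The edges on the cycle A-C-I-F-A are not bridges since each lies on that cycle.
But removing D–B disconnects D from B; removing C–E disconnects C from E; removing E–H disconnects E from H; removing D–G disconnects D from G — these are bridges.
That makes 4 bridges.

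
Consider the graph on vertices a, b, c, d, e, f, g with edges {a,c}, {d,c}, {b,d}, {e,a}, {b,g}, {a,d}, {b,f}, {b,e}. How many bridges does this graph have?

2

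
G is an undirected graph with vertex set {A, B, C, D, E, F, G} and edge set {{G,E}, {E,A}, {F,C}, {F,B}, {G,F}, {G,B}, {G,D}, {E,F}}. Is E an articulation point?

Yes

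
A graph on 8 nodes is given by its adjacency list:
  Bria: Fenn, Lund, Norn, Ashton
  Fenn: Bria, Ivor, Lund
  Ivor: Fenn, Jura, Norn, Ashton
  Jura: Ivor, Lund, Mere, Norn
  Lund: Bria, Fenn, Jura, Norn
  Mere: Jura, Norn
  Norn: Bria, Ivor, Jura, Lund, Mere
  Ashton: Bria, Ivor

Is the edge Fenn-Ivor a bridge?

No

After removing Fenn-Ivor, the path Fenn-Lund-Norn-Ivor still connects them, so the edge is not a bridge.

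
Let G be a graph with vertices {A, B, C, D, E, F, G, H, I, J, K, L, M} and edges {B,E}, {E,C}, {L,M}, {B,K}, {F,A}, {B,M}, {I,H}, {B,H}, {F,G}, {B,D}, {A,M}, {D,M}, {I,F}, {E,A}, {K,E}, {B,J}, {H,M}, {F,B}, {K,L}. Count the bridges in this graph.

3

The edges on the cycle B-K-L-M-D-B are not bridges since each lies on that cycle.
But removing J - B disconnects J from B; removing G - F disconnects G from F; removing E - C disconnects E from C — these are bridges.
That makes 3 bridges.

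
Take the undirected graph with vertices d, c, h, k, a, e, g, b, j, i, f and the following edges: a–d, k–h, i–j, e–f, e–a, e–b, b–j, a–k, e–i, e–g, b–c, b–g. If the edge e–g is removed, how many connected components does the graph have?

1

e and g are still connected via e-b-g, so the component count stays at 1.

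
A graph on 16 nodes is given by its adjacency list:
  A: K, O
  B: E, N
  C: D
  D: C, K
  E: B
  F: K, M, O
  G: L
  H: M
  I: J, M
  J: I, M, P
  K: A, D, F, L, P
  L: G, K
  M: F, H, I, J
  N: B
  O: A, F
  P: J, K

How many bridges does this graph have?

The edges on the cycle F-K-P-J-I-M-F are not bridges since each lies on that cycle.
But removing D-K disconnects D from K; removing C-D disconnects C from D; removing G-L disconnects G from L; removing E-B disconnects E from B — these are bridges.
In total 7 edges are bridges.

7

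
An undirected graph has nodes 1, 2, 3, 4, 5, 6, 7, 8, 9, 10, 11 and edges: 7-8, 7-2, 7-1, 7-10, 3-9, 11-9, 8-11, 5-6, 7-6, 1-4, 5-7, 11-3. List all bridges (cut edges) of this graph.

1-4, 1-7, 10-7, 11-8, 2-7, 7-8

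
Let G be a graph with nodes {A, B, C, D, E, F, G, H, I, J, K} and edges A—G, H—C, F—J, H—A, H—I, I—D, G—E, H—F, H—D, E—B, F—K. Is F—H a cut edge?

Removing F—H leaves no path between F and H: the component count goes from 1 to 2. So it is a bridge.

Yes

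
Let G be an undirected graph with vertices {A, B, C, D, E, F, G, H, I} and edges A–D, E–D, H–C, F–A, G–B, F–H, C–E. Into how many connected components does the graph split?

3

I is isolated — a component by itself.
Starting from B we can reach B, G. That is one component of size 2.
Starting from A we can reach A, C, D, E, F, H. That is one component of size 6.
Total: 3 components.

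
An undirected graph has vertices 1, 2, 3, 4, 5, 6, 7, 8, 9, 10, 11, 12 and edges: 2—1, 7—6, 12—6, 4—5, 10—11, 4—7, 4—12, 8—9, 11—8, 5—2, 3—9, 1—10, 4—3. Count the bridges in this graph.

The edges on the cycle 4-7-6-12-4 are not bridges since each lies on that cycle.
Every edge lies on some cycle, so there are no bridges.

0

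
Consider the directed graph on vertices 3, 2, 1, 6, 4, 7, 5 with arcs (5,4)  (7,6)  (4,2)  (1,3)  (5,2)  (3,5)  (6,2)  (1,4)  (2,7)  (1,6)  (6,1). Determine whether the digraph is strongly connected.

Yes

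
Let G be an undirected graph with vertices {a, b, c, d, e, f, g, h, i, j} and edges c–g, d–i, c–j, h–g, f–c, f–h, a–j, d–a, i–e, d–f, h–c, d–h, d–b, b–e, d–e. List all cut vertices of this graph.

Removing d increases the component count from 1 to 2, so d is a cut vertex.
By contrast removing h leaves 1 component; it is not a cut vertex. No other vertex is a cut vertex either.

d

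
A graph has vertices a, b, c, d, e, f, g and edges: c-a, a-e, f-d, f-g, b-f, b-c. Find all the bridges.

a-c, a-e, b-c, b-f, d-f, f-g

removing a-c disconnects a from c; removing d-f disconnects d from f; removing c-b disconnects c from b; removing e-a disconnects e from a — these are bridges.
In total 6 edges are bridges.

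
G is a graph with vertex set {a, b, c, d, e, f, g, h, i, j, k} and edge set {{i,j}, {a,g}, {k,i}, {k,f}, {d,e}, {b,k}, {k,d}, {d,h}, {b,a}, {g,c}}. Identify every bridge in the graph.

a-b, a-g, b-k, c-g, d-e, d-h, d-k, f-k, i-j, i-k

removing g - a disconnects g from a; removing a - b disconnects a from b; removing j - i disconnects j from i; removing k - i disconnects k from i — these are bridges.
In total 10 edges are bridges.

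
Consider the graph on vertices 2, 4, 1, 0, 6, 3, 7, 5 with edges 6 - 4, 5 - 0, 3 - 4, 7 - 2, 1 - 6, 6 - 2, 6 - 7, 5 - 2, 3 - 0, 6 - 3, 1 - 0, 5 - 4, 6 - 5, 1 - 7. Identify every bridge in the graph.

none

The edges on the cycle 6-5-4-6 are not bridges since each lies on that cycle.
Every edge lies on some cycle, so there are no bridges.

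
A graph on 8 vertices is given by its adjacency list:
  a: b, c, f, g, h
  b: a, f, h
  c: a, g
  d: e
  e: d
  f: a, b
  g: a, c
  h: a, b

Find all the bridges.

d-e

The edges on the cycle a-g-c-a are not bridges since each lies on that cycle.
But removing e-d disconnects e from d — this is a bridge.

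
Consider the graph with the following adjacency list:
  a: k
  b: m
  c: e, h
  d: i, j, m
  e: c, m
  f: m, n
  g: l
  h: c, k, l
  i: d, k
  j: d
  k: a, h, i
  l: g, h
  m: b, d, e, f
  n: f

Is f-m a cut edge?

Yes

Removing f-m leaves no path between f and m: the component count goes from 1 to 2. So it is a bridge.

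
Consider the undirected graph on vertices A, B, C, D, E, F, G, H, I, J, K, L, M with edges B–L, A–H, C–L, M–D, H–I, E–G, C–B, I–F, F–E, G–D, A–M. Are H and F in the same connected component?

From H we can reach A, D, E, F, G, H, I, M, which includes F.

Yes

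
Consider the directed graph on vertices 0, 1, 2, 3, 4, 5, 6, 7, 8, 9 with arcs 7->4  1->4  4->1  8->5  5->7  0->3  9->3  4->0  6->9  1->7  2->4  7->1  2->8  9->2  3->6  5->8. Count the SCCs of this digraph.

1

{0, 1, 2, 3, 4, 5, 6, 7, 8, 9} are all mutually reachable — one SCC of size 10.
That gives 1 strongly connected component.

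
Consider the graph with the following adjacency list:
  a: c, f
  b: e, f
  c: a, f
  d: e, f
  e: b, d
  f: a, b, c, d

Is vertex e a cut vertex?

No

Deleting e leaves 1 component (was 1) (its neighbors b, d remain connected to each other), so e is not a cut vertex.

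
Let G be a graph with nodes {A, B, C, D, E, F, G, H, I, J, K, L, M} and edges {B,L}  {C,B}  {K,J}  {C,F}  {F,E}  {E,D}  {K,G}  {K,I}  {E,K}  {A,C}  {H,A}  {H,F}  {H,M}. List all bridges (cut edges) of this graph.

B-C, B-L, D-E, E-F, E-K, G-K, H-M, I-K, J-K

The edges on the cycle H-A-C-F-H are not bridges since each lies on that cycle.
But removing F–E disconnects F from E; removing B–C disconnects B from C; removing E–K disconnects E from K; removing B–L disconnects B from L — these are bridges.
In total 9 edges are bridges.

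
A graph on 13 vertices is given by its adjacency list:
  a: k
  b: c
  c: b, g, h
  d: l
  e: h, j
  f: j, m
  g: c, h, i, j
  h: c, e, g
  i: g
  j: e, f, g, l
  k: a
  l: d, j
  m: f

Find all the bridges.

a-k, b-c, d-l, f-j, f-m, g-i, j-l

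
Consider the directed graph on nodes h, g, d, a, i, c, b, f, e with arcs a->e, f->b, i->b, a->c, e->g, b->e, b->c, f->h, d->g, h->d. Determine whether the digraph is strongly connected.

No

There is no directed path from f to a, so the graph is not strongly connected.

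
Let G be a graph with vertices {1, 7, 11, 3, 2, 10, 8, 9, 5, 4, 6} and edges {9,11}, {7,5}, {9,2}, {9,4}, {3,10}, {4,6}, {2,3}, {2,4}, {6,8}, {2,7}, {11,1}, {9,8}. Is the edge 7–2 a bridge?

Yes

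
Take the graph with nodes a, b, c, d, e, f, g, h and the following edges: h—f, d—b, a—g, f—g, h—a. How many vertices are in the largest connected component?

4

e is isolated — a component by itself.
c is isolated — a component by itself.
Starting from b we can reach b, d. That is one component of size 2.
Starting from a we can reach a, f, g, h. That is one component of size 4.
The largest has 4 vertices.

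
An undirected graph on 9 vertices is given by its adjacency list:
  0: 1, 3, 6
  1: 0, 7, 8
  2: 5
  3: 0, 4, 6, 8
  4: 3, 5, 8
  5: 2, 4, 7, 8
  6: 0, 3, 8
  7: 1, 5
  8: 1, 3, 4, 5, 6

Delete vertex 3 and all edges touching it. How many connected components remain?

With 3 gone, the remaining components are: {0, 1, 2, 4, 5, 6, 7, 8}.
That is 1 component.

1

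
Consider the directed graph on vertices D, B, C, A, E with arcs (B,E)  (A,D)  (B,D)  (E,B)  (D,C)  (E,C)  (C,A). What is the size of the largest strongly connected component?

{A, C, D} are all mutually reachable — one SCC of size 3.
{B, E} are all mutually reachable — one SCC of size 2.
The largest has 3 vertices.

3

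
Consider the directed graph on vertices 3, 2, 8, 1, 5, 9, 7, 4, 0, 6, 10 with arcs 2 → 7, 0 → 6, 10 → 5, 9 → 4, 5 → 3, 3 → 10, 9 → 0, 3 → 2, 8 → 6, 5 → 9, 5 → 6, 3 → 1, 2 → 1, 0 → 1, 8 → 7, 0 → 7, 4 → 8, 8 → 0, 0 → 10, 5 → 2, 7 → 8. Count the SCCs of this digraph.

{0, 2, 3, 4, 5, 7, 8, 9, 10} are all mutually reachable — one SCC of size 9.
{6} is an SCC by itself.
{1} is an SCC by itself.
That gives 3 strongly connected components.

3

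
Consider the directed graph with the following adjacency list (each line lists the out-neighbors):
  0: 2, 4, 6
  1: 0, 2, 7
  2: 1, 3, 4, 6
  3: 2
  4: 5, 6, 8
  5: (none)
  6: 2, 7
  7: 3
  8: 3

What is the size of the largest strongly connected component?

{0, 1, 2, 3, 4, 6, 7, 8} are all mutually reachable — one SCC of size 8.
{5} is an SCC by itself.
The largest has 8 vertices.

8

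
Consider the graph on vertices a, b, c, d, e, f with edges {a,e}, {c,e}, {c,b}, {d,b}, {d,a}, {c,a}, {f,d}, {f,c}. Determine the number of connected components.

Starting from a we can reach a, b, c, d, e, f. That is one component of size 6.
Total: 1 component.

1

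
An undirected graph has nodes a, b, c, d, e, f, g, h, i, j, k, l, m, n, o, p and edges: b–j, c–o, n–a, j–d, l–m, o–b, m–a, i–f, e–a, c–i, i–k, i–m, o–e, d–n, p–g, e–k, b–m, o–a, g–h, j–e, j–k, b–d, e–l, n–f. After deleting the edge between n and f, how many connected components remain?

n and f are still connected via n-a-m-i-f, so the component count stays at 2.

2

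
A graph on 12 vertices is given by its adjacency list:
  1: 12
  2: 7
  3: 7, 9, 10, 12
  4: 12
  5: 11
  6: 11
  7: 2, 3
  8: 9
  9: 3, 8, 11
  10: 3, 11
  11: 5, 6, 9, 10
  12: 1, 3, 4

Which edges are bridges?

1-12, 11-5, 11-6, 12-3, 12-4, 2-7, 3-7, 8-9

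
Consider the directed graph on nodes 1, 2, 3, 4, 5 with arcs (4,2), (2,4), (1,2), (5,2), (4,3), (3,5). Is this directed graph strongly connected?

No

There is no directed path from 2 to 1, so the graph is not strongly connected.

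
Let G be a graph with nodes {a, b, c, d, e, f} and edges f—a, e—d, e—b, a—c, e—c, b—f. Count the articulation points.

1

Removing e increases the component count from 1 to 2, so e is a cut vertex.
By contrast removing b leaves 1 component; it is not a cut vertex. No other vertex is a cut vertex either.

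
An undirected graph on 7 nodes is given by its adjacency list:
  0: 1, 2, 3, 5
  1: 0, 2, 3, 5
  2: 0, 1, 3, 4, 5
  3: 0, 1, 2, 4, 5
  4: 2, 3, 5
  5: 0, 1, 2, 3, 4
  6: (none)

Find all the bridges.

The edges on the cycle 3-1-0-5-2-3 are not bridges since each lies on that cycle.
Every edge lies on some cycle, so there are no bridges.

none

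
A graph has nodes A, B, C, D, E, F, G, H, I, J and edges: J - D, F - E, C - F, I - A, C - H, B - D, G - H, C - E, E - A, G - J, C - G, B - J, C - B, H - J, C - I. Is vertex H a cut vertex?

Deleting H leaves 1 component (was 1) (its neighbors C, G, J remain connected to each other), so H is not a cut vertex.

No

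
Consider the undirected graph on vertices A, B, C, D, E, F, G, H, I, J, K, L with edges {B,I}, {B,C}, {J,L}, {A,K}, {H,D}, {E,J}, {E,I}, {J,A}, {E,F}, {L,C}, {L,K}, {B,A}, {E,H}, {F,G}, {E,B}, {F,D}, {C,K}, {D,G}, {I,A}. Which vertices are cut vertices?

Removing E increases the component count from 1 to 2, so E is a cut vertex.
By contrast removing D leaves 1 component; it is not a cut vertex. No other vertex is a cut vertex either.

E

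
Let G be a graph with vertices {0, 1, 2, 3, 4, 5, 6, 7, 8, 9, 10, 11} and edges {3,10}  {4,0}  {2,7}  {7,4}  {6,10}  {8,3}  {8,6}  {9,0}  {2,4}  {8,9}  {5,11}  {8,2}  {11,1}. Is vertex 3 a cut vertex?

No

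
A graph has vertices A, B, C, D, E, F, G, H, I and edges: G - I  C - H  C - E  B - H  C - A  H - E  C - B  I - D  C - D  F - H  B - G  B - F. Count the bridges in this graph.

1

The edges on the cycle C-B-G-I-D-C are not bridges since each lies on that cycle.
But removing A - C disconnects A from C — this is a bridge.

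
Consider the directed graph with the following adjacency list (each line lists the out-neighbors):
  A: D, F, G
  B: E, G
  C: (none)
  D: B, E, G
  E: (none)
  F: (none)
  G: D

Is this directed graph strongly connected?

No

There is no directed path from B to F, so the graph is not strongly connected.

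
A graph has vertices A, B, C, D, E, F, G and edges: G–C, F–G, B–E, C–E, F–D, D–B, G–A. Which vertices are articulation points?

G

Removing G increases the component count from 1 to 2, so G is a cut vertex.
By contrast removing B leaves 1 component; it is not a cut vertex. No other vertex is a cut vertex either.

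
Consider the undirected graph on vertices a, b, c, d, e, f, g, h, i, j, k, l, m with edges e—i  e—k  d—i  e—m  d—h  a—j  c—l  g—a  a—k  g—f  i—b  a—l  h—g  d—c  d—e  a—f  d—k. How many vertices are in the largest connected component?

13

Starting from a we can reach a, b, c, d, e, f, g, h, i, j, k, l, m. That is one component of size 13.
The largest has 13 vertices.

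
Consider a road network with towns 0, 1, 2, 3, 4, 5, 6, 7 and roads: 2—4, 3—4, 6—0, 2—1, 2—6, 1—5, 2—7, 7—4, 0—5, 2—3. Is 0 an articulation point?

Deleting 0 leaves 1 component (was 1) (its neighbors 5, 6 remain connected to each other), so 0 is not a cut vertex.

No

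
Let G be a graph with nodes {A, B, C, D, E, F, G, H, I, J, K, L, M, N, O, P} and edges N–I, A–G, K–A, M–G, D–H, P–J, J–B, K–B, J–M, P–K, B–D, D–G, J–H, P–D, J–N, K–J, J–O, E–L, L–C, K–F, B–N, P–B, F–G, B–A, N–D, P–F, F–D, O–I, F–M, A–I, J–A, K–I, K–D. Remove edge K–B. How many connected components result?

K and B are still connected via K-P-B, so the component count stays at 2.

2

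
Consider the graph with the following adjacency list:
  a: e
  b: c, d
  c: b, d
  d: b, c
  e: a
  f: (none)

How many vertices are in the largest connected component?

3

f is isolated — a component by itself.
Starting from a we can reach a, e. That is one component of size 2.
Starting from b we can reach b, c, d. That is one component of size 3.
The largest has 3 vertices.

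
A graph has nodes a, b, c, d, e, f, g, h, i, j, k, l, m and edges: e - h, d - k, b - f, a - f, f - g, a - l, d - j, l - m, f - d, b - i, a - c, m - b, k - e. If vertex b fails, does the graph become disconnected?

Yes

Deleting b raises the number of components from 1 to 2, so b is a cut vertex.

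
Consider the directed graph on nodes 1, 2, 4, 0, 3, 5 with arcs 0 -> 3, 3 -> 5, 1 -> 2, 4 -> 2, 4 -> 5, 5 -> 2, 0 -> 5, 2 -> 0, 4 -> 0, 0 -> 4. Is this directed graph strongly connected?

There is no directed path from 5 to 1, so the graph is not strongly connected.

No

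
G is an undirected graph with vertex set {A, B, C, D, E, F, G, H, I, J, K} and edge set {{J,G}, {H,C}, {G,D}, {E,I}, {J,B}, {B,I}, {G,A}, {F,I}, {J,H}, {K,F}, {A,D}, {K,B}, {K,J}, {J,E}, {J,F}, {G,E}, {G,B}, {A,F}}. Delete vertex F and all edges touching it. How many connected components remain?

With F gone, the remaining components are: {A, B, C, D, E, G, H, I, J, K}.
That is 1 component.

1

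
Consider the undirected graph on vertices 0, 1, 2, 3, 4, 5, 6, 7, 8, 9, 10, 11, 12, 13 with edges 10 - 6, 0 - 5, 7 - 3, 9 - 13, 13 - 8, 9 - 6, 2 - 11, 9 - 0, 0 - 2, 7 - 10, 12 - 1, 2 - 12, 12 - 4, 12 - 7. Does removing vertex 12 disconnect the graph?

Yes

Deleting 12 raises the number of components from 1 to 3, so 12 is a cut vertex.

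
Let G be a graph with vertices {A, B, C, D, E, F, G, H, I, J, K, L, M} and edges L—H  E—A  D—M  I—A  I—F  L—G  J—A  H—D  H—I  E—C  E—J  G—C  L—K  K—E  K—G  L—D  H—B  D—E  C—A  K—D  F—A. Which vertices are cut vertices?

Removing D increases the component count from 1 to 2, so D is a cut vertex.
Removing H increases the component count from 1 to 2, so H is a cut vertex.
By contrast removing E leaves 1 component; it is not a cut vertex. No other vertex is a cut vertex either.

D, H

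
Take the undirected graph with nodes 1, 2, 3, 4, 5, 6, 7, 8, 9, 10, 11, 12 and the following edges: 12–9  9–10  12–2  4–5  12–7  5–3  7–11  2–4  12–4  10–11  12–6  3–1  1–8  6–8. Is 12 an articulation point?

Yes

Deleting 12 raises the number of components from 1 to 2, so 12 is a cut vertex.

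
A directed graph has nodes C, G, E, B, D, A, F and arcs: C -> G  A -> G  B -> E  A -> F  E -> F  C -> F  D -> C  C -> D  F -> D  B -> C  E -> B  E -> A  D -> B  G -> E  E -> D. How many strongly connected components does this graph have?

1

{A, B, C, D, E, F, G} are all mutually reachable — one SCC of size 7.
That gives 1 strongly connected component.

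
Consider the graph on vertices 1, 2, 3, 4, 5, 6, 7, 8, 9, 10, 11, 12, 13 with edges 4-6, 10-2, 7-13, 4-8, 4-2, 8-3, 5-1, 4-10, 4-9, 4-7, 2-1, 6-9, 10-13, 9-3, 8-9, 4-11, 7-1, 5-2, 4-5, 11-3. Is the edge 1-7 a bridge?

After removing 1-7, the path 1-5-4-7 still connects them, so the edge is not a bridge.

No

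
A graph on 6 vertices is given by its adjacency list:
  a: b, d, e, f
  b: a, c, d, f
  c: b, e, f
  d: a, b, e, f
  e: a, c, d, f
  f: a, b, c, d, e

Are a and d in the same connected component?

From a we can reach a, b, c, d, e, f, which includes d.

Yes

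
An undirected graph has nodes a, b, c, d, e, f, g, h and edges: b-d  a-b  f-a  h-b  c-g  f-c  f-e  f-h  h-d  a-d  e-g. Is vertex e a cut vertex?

Deleting e leaves 1 component (was 1) (its neighbors f, g remain connected to each other), so e is not a cut vertex.

No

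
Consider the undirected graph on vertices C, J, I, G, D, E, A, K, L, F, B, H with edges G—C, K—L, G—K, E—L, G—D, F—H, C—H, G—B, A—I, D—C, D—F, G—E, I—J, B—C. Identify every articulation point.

Removing G increases the component count from 2 to 3, so G is a cut vertex.
Removing I increases the component count from 2 to 3, so I is a cut vertex.
By contrast removing A leaves 2 components; it is not a cut vertex. No other vertex is a cut vertex either.

G, I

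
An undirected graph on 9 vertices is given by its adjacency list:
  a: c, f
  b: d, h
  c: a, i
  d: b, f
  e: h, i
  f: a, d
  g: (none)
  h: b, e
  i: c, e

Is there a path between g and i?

No

The component containing g is {g}, and i is not in it.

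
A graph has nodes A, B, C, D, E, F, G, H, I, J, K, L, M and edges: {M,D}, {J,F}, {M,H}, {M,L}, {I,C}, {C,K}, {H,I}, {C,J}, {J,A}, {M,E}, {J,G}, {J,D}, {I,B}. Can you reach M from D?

Yes

From D we can reach A, B, C, D, E, F, G, H, I, J, K, L, M, which includes M.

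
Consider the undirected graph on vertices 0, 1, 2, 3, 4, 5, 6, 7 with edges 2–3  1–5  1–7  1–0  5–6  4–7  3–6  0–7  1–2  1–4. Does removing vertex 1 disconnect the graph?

Yes

Deleting 1 raises the number of components from 1 to 2, so 1 is a cut vertex.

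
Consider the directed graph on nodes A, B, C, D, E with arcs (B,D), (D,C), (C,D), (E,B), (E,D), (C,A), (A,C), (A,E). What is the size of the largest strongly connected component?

5

{A, B, C, D, E} are all mutually reachable — one SCC of size 5.
The largest has 5 vertices.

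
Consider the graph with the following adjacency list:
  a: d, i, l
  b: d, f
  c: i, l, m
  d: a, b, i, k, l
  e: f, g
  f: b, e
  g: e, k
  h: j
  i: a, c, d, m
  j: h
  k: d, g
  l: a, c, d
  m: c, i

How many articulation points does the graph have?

1

Removing d increases the component count from 2 to 3, so d is a cut vertex.
By contrast removing h leaves 2 components; it is not a cut vertex. No other vertex is a cut vertex either.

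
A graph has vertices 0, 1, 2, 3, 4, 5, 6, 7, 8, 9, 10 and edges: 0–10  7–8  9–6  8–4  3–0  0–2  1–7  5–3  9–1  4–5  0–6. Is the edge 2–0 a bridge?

Yes

Removing 2–0 leaves no path between 2 and 0: the component count goes from 1 to 2. So it is a bridge.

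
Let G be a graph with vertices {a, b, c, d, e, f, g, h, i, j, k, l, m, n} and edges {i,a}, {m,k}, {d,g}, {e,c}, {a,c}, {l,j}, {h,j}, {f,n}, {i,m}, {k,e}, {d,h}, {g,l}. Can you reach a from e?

Yes

From e we can reach a, c, e, i, k, m, which includes a.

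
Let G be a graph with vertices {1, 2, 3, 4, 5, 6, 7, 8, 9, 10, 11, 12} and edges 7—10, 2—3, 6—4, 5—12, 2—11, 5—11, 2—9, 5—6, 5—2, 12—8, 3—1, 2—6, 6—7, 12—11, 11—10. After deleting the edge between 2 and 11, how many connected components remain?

1

2 and 11 are still connected via 2-5-11, so the component count stays at 1.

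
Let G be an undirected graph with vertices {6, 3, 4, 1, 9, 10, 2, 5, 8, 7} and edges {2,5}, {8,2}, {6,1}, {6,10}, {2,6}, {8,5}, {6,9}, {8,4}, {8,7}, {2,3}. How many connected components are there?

1

Starting from 1 we can reach 1, 2, 3, 4, 5, 6, 7, 8, 9, 10. That is one component of size 10.
Total: 1 component.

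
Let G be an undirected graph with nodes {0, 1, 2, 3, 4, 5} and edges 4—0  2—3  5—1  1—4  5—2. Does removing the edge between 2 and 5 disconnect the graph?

Yes

Removing 2—5 leaves no path between 2 and 5: the component count goes from 1 to 2. So it is a bridge.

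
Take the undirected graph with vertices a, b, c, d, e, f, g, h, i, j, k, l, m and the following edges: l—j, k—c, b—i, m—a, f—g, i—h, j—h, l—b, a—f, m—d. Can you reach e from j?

No

The component containing j is {b, h, i, j, l}, and e is not in it.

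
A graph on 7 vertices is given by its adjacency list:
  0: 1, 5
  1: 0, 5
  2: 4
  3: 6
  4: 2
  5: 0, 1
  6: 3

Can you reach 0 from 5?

From 5 we can reach 0, 1, 5, which includes 0.

Yes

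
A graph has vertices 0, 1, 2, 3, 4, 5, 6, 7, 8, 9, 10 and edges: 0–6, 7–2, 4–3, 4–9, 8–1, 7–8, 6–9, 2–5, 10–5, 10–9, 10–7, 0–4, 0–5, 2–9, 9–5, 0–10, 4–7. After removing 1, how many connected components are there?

With 1 gone, the remaining components are: {0, 2, 3, 4, 5, 6, 7, 8, 9, 10}.
That is 1 component.

1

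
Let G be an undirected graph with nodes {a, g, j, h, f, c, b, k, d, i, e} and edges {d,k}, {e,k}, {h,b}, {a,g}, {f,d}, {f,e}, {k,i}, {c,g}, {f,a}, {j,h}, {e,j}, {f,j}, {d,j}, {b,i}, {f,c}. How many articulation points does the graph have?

Removing f increases the component count from 1 to 2, so f is a cut vertex.
By contrast removing i leaves 1 component; it is not a cut vertex. No other vertex is a cut vertex either.

1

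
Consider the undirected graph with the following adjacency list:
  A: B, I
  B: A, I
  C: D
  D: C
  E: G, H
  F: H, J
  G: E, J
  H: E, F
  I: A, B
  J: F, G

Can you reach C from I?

No

The component containing I is {A, B, I}, and C is not in it.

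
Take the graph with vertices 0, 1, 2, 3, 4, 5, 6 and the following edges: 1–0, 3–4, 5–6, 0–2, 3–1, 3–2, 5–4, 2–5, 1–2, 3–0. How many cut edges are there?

1

The edges on the cycle 3-1-2-5-4-3 are not bridges since each lies on that cycle.
But removing 5–6 disconnects 5 from 6 — this is a bridge.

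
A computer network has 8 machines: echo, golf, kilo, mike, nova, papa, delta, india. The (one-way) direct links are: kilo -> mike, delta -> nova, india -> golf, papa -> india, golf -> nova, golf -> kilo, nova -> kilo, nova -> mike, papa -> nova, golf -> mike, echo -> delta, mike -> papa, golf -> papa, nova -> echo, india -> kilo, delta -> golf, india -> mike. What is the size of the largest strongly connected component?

{echo, golf, kilo, mike, nova, papa, delta, india} are all mutually reachable — one SCC of size 8.
The largest has 8 vertices.

8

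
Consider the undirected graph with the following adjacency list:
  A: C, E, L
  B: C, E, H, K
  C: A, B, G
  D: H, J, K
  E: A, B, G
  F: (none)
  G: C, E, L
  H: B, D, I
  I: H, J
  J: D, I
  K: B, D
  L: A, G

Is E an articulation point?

Deleting E leaves 2 components (was 2), so E is not a cut vertex.

No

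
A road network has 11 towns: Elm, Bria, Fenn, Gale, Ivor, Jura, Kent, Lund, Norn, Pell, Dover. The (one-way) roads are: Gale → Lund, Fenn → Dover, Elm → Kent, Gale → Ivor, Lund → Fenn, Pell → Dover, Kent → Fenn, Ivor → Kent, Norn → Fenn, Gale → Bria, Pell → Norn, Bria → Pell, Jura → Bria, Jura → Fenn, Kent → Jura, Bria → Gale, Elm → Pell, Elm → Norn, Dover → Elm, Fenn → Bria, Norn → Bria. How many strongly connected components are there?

1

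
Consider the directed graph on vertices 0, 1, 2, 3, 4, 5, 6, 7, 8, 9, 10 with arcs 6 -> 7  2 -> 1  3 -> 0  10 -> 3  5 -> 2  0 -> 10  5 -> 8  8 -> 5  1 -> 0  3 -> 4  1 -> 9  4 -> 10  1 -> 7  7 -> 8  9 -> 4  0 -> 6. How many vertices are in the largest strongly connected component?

11

{0, 1, 2, 3, 4, 5, 6, 7, 8, 9, 10} are all mutually reachable — one SCC of size 11.
The largest has 11 vertices.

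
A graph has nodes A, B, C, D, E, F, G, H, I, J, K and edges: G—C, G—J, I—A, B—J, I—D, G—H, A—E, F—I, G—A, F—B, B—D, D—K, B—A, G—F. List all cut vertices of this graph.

Removing A increases the component count from 1 to 2, so A is a cut vertex.
Removing D increases the component count from 1 to 2, so D is a cut vertex.
Removing G increases the component count from 1 to 3, so G is a cut vertex.
By contrast removing J leaves 1 component; it is not a cut vertex. No other vertex is a cut vertex either.

A, D, G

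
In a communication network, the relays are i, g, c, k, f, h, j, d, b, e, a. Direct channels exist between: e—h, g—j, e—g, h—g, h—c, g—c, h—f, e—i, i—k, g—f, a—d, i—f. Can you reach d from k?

No

The component containing k is {c, e, f, g, h, i, j, k}, and d is not in it.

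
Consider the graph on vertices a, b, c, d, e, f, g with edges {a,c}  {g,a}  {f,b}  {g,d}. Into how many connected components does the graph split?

3

e is isolated — a component by itself.
Starting from b we can reach b, f. That is one component of size 2.
Starting from a we can reach a, c, d, g. That is one component of size 4.
Total: 3 components.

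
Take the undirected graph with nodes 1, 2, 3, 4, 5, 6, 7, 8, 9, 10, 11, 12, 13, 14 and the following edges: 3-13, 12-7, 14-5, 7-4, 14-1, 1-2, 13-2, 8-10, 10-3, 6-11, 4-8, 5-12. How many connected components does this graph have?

9 is isolated — a component by itself.
Starting from 6 we can reach 6, 11. That is one component of size 2.
Starting from 1 we can reach 1, 2, 3, 4, 5, 7, 8, 10, 12, 13, 14. That is one component of size 11.
Total: 3 components.

3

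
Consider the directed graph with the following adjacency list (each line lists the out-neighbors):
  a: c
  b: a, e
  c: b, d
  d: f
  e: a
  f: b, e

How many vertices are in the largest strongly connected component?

{a, b, c, d, e, f} are all mutually reachable — one SCC of size 6.
The largest has 6 vertices.

6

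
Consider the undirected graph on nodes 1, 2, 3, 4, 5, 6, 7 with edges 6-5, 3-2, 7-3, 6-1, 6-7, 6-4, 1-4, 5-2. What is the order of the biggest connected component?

7

Starting from 1 we can reach 1, 2, 3, 4, 5, 6, 7. That is one component of size 7.
The largest has 7 vertices.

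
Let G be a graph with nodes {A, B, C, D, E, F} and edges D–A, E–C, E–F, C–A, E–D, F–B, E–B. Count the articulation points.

1

Removing E increases the component count from 1 to 2, so E is a cut vertex.
By contrast removing D leaves 1 component; it is not a cut vertex. No other vertex is a cut vertex either.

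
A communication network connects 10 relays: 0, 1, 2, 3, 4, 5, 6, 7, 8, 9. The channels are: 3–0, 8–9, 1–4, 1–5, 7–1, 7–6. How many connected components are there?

4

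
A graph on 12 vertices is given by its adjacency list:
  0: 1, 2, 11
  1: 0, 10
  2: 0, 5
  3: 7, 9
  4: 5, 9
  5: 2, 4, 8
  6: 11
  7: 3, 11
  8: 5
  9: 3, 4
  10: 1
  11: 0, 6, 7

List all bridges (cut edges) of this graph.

The edges on the cycle 2-5-4-9-3-7-11-0-2 are not bridges since each lies on that cycle.
But removing 8-5 disconnects 8 from 5; removing 1-10 disconnects 1 from 10; removing 6-11 disconnects 6 from 11; removing 1-0 disconnects 1 from 0 — these are bridges.

0-1, 1-10, 11-6, 5-8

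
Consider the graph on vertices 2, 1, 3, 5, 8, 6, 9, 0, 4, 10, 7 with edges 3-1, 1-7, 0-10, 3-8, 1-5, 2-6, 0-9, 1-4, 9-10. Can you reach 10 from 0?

From 0 we can reach 0, 9, 10, which includes 10.

Yes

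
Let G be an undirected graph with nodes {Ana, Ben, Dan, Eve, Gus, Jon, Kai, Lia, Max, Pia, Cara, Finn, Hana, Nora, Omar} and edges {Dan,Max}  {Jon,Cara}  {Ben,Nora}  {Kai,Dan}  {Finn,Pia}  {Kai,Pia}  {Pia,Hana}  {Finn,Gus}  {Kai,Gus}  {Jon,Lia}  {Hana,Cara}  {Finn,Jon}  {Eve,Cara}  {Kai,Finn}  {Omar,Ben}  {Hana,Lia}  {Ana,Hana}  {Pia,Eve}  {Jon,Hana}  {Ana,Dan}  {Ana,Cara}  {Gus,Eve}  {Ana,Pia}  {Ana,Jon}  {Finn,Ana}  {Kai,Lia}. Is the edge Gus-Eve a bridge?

No

After removing Gus-Eve, the path Gus-Kai-Pia-Eve still connects them, so the edge is not a bridge.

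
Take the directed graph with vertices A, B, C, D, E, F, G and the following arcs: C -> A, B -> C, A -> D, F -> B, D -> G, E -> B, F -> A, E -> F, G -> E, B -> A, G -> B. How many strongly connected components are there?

1

{A, B, C, D, E, F, G} are all mutually reachable — one SCC of size 7.
That gives 1 strongly connected component.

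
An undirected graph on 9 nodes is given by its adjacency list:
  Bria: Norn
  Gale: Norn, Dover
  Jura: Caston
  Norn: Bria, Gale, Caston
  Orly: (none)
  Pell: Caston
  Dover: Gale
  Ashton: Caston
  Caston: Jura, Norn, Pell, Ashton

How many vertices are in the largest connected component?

8

Orly is isolated — a component by itself.
Starting from Bria we can reach Bria, Gale, Jura, Norn, Pell, Dover, Ashton, Caston. That is one component of size 8.
The largest has 8 vertices.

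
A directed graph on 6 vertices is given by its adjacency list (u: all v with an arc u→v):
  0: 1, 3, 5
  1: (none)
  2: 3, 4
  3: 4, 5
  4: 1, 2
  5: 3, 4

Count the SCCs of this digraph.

{2, 3, 4, 5} are all mutually reachable — one SCC of size 4.
{1} is an SCC by itself.
{0} is an SCC by itself.
That gives 3 strongly connected components.

3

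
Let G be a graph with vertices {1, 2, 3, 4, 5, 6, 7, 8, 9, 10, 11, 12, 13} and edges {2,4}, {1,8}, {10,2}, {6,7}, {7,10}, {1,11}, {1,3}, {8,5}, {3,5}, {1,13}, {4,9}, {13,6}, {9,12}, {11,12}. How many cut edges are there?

The edges on the cycle 1-13-6-7-10-2-4-9-12-11-1 are not bridges since each lies on that cycle.
Every edge lies on some cycle, so there are no bridges.

0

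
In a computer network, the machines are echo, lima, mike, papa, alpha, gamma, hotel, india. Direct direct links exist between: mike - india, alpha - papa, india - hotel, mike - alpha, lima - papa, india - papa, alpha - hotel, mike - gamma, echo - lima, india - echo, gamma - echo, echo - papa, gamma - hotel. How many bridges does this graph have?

0

The edges on the cycle echo-lima-papa-echo are not bridges since each lies on that cycle.
Every edge lies on some cycle, so there are no bridges.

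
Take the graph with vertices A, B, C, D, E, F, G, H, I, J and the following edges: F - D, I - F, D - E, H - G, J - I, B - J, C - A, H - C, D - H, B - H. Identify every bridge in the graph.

A-C, C-H, D-E, G-H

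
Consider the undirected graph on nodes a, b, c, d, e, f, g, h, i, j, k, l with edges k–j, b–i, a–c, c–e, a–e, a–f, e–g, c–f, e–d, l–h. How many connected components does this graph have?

Starting from j we can reach j, k. That is one component of size 2.
Starting from h we can reach h, l. That is one component of size 2.
Starting from b we can reach b, i. That is one component of size 2.
Starting from a we can reach a, c, d, e, f, g. That is one component of size 6.
Total: 4 components.

4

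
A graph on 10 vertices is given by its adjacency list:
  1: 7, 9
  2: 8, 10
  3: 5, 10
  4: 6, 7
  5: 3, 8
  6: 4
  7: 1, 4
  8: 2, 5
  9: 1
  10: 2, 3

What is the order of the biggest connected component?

Starting from 2 we can reach 2, 3, 5, 8, 10. That is one component of size 5.
Starting from 1 we can reach 1, 4, 6, 7, 9. That is one component of size 5.
The largest has 5 vertices.

5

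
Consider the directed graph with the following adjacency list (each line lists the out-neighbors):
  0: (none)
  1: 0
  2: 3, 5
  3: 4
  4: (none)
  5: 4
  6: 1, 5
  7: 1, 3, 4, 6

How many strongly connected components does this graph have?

{4} is an SCC by itself.
{7} is an SCC by itself.
{5} is an SCC by itself.
{3} is an SCC by itself.
{0} is an SCC by itself.
(and 3 more singleton SCCs)
That gives 8 strongly connected components.

8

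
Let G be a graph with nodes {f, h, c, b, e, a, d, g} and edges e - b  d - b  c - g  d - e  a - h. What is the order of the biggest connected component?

3

f is isolated — a component by itself.
Starting from a we can reach a, h. That is one component of size 2.
Starting from c we can reach c, g. That is one component of size 2.
Starting from b we can reach b, d, e. That is one component of size 3.
The largest has 3 vertices.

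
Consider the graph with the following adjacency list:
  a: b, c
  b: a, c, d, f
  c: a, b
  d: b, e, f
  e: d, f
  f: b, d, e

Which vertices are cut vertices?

b

Removing b increases the component count from 1 to 2, so b is a cut vertex.
By contrast removing d leaves 1 component; it is not a cut vertex. No other vertex is a cut vertex either.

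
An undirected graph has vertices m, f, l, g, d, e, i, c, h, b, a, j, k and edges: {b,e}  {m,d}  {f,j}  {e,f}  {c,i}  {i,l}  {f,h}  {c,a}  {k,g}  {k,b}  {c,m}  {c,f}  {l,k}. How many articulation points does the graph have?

Removing c increases the component count from 1 to 3, so c is a cut vertex.
Removing f increases the component count from 1 to 3, so f is a cut vertex.
Removing k increases the component count from 1 to 2, so k is a cut vertex.
Likewise m is a cut vertex.
By contrast removing b leaves 1 component; it is not a cut vertex. No other vertex is a cut vertex either.

4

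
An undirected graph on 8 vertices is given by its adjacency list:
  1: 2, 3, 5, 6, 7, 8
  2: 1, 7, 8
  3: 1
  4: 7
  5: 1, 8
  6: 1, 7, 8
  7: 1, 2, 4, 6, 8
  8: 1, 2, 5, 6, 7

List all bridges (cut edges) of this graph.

The edges on the cycle 2-1-5-8-7-2 are not bridges since each lies on that cycle.
But removing 4-7 disconnects 4 from 7; removing 1-3 disconnects 1 from 3 — these are bridges.

1-3, 4-7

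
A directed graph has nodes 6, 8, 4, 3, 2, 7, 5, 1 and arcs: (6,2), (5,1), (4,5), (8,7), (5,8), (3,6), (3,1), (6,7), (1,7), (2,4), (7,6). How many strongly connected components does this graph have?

2

{1, 2, 4, 5, 6, 7, 8} are all mutually reachable — one SCC of size 7.
{3} is an SCC by itself.
That gives 2 strongly connected components.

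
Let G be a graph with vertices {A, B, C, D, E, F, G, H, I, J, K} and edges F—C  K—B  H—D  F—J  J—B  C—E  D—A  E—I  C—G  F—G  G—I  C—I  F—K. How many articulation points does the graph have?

2

Removing D increases the component count from 2 to 3, so D is a cut vertex.
Removing F increases the component count from 2 to 3, so F is a cut vertex.
By contrast removing J leaves 2 components; it is not a cut vertex. No other vertex is a cut vertex either.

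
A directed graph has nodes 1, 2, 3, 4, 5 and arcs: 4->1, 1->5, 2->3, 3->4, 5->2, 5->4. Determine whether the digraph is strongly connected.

From 2 we can reach every vertex (1, 2, 3, 4, 5), and every vertex can reach 2 (1, 2, 3, 4, 5). So the whole graph is one strongly connected component.

Yes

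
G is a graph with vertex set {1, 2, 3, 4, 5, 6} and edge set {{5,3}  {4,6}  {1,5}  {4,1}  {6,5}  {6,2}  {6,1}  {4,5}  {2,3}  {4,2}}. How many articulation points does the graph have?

0

Removing 6, for instance, still leaves 1 component. No single vertex removal increases the component count — the graph has no articulation points.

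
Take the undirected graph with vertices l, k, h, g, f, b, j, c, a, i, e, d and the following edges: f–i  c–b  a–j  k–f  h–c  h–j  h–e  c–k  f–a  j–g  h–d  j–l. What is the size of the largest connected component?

12

Starting from a we can reach a, b, c, d, e, f, g, h, i, j, k, l. That is one component of size 12.
The largest has 12 vertices.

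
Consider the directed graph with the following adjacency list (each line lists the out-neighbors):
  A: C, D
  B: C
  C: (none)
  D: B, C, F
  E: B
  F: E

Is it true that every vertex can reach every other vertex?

There is no directed path from E to A, so the graph is not strongly connected.

No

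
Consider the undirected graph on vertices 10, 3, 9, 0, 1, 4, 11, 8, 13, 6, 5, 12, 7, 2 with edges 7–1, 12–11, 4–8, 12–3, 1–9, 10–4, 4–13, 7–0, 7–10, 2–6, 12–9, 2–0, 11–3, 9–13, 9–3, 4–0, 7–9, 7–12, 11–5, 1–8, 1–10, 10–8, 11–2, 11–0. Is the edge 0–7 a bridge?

After removing 0–7, the path 0-11-12-7 still connects them, so the edge is not a bridge.

No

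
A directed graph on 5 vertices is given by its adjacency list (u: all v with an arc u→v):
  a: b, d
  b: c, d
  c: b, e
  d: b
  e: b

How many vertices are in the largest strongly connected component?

{b, c, d, e} are all mutually reachable — one SCC of size 4.
{a} is an SCC by itself.
The largest has 4 vertices.

4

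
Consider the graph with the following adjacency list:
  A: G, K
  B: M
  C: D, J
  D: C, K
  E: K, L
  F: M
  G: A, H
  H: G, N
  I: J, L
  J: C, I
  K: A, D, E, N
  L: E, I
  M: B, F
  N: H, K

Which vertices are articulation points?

K, M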